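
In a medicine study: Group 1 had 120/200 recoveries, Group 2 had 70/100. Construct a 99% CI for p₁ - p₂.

p̂₁ = 0.6, p̂₂ = 0.7. Difference = -0.1. CI = (-0.248, 0.048)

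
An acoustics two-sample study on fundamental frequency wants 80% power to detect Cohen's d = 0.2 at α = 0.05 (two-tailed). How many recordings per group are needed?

z_{α/2} = 1.96, z_β = Φ⁻¹(0.8) = 0.842. For small effect (d = 0.2): n per group = 2(z_{α/2} + z_β)²/d² = 2(1.96 + 0.842)²/0.2² = 392.6 → 393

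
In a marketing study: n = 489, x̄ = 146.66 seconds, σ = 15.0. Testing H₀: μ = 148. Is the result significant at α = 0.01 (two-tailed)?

z = (146.66 - 148)/(15.0/√489) = -1.975. Since |z| ≤ 2.576, not significant at α = 0.01.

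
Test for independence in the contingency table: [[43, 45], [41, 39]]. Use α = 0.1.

χ² = 0.095. df = 1, critical = 2.706. Fail to reject H₀. No evidence of dependence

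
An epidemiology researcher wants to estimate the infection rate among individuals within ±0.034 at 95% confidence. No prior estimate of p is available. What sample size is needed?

Conservative approach: use p = 0.5 (maximizes p(1-p) = 0.25). n = z²(0.25)/E² = 1.96²×0.25/0.034² = 830.8 → n = 831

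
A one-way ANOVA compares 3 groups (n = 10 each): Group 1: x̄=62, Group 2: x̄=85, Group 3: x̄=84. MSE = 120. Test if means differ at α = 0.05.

Grand mean = 77.0. SS_between = 3380.0, MS_between = 1690.0. F = 14.083, F_crit ≈ 3.354. Reject H₀.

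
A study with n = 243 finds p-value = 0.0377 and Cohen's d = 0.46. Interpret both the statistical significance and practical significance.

Statistically significant (p = 0.0377 < 0.05). Cohen's d = 0.46 indicates a small effect size. Both statistical and practical significance should be considered.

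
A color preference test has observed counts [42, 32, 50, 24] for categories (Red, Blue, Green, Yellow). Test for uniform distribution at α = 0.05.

Expected = 37 each. χ² = Σ(O-E)²/E = 10.486. df = 3, critical value = 7.815. Reject H₀.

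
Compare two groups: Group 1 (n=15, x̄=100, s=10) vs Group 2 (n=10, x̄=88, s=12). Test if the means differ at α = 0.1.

Pooled sp = 10.83. t = 2.715, df = 23. Critical t = ±1.714. Reject H₀.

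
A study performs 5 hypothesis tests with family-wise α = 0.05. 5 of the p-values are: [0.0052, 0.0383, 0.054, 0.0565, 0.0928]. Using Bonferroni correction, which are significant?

Bonferroni α = 0.05/5 = 0.01. Significant p-values: [0.0052]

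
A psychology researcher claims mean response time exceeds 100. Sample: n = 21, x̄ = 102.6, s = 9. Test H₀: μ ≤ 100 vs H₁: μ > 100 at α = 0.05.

t = (102.6 - 100)/(9/√21) = 1.324, df = 20. Critical t = 1.725. Fail to reject H₀.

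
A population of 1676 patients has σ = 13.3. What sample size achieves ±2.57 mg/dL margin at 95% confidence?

Without FPC: n₀ = (1.96×13.3/2.57)² = 102.884. With FPC: n = n₀N/(n₀+N-1) = 97.0 → n = 97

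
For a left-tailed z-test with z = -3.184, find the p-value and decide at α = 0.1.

p = P(Z < -3.184) = Φ(-3.184) ≈ 0.0007. Since p < 0.1, reject H₀ (significant) at α = 0.1.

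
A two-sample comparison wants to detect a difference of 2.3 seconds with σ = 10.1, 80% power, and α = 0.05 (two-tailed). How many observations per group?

n per group = 2(z_α/2 + z_β)²σ²/d² = 2×(1.96 + 0.84)²×10.1²/2.3² = 302.4 → n = 303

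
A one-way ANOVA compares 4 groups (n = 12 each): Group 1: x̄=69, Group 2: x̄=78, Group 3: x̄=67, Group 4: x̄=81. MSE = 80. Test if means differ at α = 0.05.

Grand mean = 73.75. SS_between = 1665.0, MS_between = 555.0. F = 6.938, F_crit ≈ 2.816. Reject H₀.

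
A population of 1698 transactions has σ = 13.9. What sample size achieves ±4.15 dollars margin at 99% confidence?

Without FPC: n₀ = (2.576×13.9/4.15)² = 74.443. With FPC: n = n₀N/(n₀+N-1) = 71.4 → n = 72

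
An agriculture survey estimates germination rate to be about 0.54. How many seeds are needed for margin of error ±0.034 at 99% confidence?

n = z²p(1-p)/E² = 2.576²×0.54×0.46/0.034² = 1425.9 → n = 1426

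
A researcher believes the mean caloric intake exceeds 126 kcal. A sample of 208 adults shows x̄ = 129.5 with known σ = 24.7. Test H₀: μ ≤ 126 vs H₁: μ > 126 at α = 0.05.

z = 2.044. Critical value: 1.645. Reject H₀.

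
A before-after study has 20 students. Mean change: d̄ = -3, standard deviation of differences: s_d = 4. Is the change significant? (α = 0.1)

t = d̄/(s_d/√n) = -3/(4/√20) = -3.354. df = 19, critical t = ±1.729. Reject H₀.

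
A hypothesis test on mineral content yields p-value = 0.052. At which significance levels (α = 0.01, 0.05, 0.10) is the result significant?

p = 0.052. Significant at: α = 0.1.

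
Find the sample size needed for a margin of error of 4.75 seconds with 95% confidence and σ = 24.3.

n = (z*σ/E)² = (1.96×24.3/4.75)² = 100.5 → n = 101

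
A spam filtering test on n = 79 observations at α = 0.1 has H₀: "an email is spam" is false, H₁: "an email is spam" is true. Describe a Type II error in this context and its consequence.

Type II error: failing to reject H₀ when it is false — concluding that an email is spam is not supported when in fact it is. Consequence: a spam email lands in the inbox.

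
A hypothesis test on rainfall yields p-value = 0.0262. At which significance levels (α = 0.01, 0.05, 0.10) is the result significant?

p = 0.0262. Significant at: α = 0.05, 0.1.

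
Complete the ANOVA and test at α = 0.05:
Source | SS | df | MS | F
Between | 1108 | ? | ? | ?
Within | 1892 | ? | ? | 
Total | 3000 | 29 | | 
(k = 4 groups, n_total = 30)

df_between = 3, df_within = 26. MS_between = 369.33, MS_within = 72.77. F = 5.075, F_crit ≈ 2.975. Reject H₀.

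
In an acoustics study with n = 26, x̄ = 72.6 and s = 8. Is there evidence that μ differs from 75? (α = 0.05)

t = (x̄ - μ₀)/(s/√n) = (72.6 - 75)/(8/√26) = -1.53. df = 25, critical t = ±2.06. Fail to reject H₀.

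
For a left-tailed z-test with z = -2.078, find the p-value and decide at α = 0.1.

p = P(Z < -2.078) = Φ(-2.078) ≈ 0.0189. Since p < 0.1, reject H₀ (significant) at α = 0.1.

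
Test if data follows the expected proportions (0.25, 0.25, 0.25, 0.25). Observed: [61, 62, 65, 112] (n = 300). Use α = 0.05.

Expected: [75.0, 75.0, 75.0, 75.0]. χ² = 24.453. df = 3, critical = 7.815. Reject H₀.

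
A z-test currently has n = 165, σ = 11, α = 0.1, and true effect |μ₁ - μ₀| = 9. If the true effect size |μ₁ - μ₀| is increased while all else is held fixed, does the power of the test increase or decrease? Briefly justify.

Power increases: a larger true effect increases the non-centrality λ = |μ₁ - μ₀|/(σ/√n).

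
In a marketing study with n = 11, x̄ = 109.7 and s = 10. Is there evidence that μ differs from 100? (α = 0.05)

t = (x̄ - μ₀)/(s/√n) = (109.7 - 100)/(10/√11) = 3.217. df = 10, critical t = ±2.228. Reject H₀.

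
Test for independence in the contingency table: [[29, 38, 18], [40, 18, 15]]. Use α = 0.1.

χ² = 8.306. df = 2, critical = 4.605. Reject H₀. Variables are dependent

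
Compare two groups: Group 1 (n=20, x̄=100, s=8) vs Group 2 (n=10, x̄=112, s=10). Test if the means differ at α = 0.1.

Pooled sp = 8.69. t = -3.564, df = 28. Critical t = ±1.701. Reject H₀.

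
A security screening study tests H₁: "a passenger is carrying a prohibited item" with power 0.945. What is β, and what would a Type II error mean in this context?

β = 1 - power = 1 - 0.945 = 0.055. A Type II error is failing to reject H₀ when H₀ is false (false negative) — here, failing to conclude that a passenger is carrying a prohibited item when in fact it is true. Consequence: letting a prohibited item through — security breach.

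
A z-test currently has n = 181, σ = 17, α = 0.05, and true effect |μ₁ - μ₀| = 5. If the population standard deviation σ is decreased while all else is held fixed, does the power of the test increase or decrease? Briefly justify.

Power increases: a smaller σ shrinks the standard error σ/√n, moving the sampling distribution under H₁ further from the critical value.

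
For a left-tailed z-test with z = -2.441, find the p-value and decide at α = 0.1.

p = P(Z < -2.441) = Φ(-2.441) ≈ 0.0073. Since p < 0.1, reject H₀ (significant) at α = 0.1.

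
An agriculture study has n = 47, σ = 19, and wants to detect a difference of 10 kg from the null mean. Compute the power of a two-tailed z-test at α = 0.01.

SE = σ/√n = 19/√47 = 2.771. Non-centrality λ = d/SE = 10/2.771 = 3.608. Power ≈ Φ(λ - z_{α/2}) = Φ(3.608 - 2.576) = Φ(1.032) = 0.849.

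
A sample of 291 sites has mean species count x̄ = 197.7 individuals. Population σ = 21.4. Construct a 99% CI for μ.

CI = x̄ ± z*(σ/√n) = 197.7 ± 2.576(21.4/√291) = 197.7 ± 3.23 = (194.47, 200.93)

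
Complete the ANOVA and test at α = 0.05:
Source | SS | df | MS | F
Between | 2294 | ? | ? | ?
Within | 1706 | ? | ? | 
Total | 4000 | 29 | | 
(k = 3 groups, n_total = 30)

df_between = 2, df_within = 27. MS_between = 1147.0, MS_within = 63.19. F = 18.153, F_crit ≈ 3.354. Reject H₀.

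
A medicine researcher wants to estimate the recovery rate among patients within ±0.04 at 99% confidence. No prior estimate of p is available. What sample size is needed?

Conservative approach: use p = 0.5 (maximizes p(1-p) = 0.25). n = z²(0.25)/E² = 2.576²×0.25/0.04² = 1036.8 → n = 1037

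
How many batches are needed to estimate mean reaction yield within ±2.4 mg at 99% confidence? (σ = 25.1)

n = (z*σ/E)² = (2.576×25.1/2.4)² = 725.8 → n = 726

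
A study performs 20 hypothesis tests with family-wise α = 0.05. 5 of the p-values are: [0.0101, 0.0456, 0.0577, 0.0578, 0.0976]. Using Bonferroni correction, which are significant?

Bonferroni α = 0.05/20 = 0.0025. None of the given p-values are significant.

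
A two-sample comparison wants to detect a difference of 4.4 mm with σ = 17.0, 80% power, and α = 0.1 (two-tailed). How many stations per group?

n per group = 2(z_α/2 + z_β)²σ²/d² = 2×(1.645 + 0.84)²×17.0²/4.4² = 184.4 → n = 185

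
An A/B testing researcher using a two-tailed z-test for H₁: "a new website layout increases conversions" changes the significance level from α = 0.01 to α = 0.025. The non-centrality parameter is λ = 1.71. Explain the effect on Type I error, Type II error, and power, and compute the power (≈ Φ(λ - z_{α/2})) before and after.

Increasing α from 0.01 to 0.025:
• Type I error rate increases (α is the Type I rate by definition).
• Critical value moves from z_{α/2} = 2.576 to 2.241, so power = Φ(λ - z_{α/2}) goes from Φ(1.71 - 2.576) = 0.193 to Φ(1.71 - 2.241) = 0.298.
• Type II error rate β = 1 - power therefore decreases (0.807 → 0.702).
Appropriate when false negatives are costly — here, discarding a layout that would have improved conversions — lost revenue.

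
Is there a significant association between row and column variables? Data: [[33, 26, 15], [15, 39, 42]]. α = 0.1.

χ² = 19.621. df = 2, critical = 4.605. Reject H₀. Variables are dependent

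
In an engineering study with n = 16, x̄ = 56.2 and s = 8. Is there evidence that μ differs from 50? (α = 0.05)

t = (x̄ - μ₀)/(s/√n) = (56.2 - 50)/(8/√16) = 3.1. df = 15, critical t = ±2.131. Reject H₀.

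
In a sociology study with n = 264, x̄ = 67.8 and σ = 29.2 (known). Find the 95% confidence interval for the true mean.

CI = x̄ ± z*(σ/√n) = 67.8 ± 1.96(29.2/√264) = 67.8 ± 3.52 = (64.28, 71.32)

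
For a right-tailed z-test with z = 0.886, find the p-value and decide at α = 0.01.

p = P(Z > 0.886) = 1 - Φ(0.886) ≈ 0.1878. Since p ≥ 0.01, fail to reject H₀ (not significant) at α = 0.01.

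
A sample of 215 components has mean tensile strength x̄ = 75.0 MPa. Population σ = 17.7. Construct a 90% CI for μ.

CI = x̄ ± z*(σ/√n) = 75.0 ± 1.645(17.7/√215) = 75.0 ± 1.99 = (73.01, 76.99)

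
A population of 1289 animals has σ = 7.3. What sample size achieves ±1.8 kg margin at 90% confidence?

Without FPC: n₀ = (1.645×7.3/1.8)² = 44.507. With FPC: n = n₀N/(n₀+N-1) = 43.1 → n = 44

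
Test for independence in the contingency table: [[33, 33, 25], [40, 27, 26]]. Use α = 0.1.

χ² = 1.269. df = 2, critical = 4.605. Fail to reject H₀. No evidence of dependence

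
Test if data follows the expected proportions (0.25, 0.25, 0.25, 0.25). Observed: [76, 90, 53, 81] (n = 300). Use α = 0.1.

Expected: [75.0, 75.0, 75.0, 75.0]. χ² = 9.947. df = 3, critical = 6.251. Reject H₀.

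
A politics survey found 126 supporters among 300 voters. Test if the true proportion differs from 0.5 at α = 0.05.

p̂ = 0.42, p₀ = 0.5. z = (p̂ - p₀)/√(p₀(1-p₀)/n) = -2.771. Critical: ±1.96. Reject H₀.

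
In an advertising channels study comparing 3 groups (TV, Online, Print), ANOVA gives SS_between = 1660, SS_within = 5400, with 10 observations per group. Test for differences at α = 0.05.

df_between = 2, df_within = 27. F = MS_between/MS_within = 830.0/200.0 = 4.15. F_crit ≈ 3.354. Reject H₀. At least one mean differs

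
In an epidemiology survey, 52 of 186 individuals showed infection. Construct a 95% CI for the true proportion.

p̂ = 0.28. CI = p̂ ± z*√(p̂(1-p̂)/n) = (0.215, 0.344)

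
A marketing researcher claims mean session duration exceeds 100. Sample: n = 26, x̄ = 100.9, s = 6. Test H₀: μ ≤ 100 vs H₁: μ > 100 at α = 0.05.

t = (100.9 - 100)/(6/√26) = 0.765, df = 25. Critical t = 1.708. Fail to reject H₀.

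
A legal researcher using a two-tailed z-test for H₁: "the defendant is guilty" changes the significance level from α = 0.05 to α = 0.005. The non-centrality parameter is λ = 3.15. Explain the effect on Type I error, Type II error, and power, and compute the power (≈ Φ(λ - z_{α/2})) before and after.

Decreasing α from 0.05 to 0.005:
• Type I error rate decreases (α is the Type I rate by definition).
• Critical value moves from z_{α/2} = 1.96 to 2.807, so power = Φ(λ - z_{α/2}) goes from Φ(3.15 - 1.96) = 0.883 to Φ(3.15 - 2.807) = 0.634.
• Type II error rate β = 1 - power therefore increases (0.117 → 0.366).
Appropriate when false positives are costly — here, convicting an innocent person.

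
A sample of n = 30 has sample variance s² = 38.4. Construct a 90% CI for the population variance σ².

df = 29. χ²_{0.05} = 42.557, χ²_{0.95} = 17.708. CI for σ² = ((n-1)s²/χ²_{α/2}, (n-1)s²/χ²_{1-α/2}) = (29·38.4/42.557, 29·38.4/17.708) = (26.17, 62.89)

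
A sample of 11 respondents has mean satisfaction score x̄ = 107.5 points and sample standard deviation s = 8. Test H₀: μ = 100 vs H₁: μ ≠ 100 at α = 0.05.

t = (x̄ - μ₀)/(s/√n) = (107.5 - 100)/(8/√11) = 3.109. df = 10, critical t = ±2.228. Reject H₀.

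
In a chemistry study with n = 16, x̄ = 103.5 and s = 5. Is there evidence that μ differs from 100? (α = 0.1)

t = (x̄ - μ₀)/(s/√n) = (103.5 - 100)/(5/√16) = 2.8. df = 15, critical t = ±1.753. Reject H₀.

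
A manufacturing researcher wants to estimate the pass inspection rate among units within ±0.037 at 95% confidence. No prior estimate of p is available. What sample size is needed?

Conservative approach: use p = 0.5 (maximizes p(1-p) = 0.25). n = z²(0.25)/E² = 1.96²×0.25/0.037² = 701.5 → n = 702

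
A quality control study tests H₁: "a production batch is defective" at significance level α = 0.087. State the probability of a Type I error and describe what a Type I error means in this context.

P(Type I error) = α = 0.087. A Type I error is rejecting H₀ when H₀ is actually true (false positive) — here, concluding that a production batch is defective when in fact this is not the case. Consequence: scrapping a good batch — wasted material and cost for no reason.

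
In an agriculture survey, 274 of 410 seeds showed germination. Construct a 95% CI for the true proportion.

p̂ = 0.668. CI = p̂ ± z*√(p̂(1-p̂)/n) = (0.623, 0.714)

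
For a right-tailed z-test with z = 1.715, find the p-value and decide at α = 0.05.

p = P(Z > 1.715) = 1 - Φ(1.715) ≈ 0.0432. Since p < 0.05, reject H₀ (significant) at α = 0.05.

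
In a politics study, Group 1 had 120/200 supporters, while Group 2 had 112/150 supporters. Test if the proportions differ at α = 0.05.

p̂₁ = 0.6, p̂₂ = 0.747, pooled p̂ = 0.663. z = -2.872. Critical: ±1.96. Reject H₀.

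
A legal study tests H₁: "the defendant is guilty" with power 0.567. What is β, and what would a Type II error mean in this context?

β = 1 - power = 1 - 0.567 = 0.433. A Type II error is failing to reject H₀ when H₀ is false (false negative) — here, failing to conclude that the defendant is guilty when in fact it is true. Consequence: acquitting a guilty person.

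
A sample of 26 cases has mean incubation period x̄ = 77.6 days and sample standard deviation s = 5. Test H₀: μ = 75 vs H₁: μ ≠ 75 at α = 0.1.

t = (x̄ - μ₀)/(s/√n) = (77.6 - 75)/(5/√26) = 2.651. df = 25, critical t = ±1.708. Reject H₀.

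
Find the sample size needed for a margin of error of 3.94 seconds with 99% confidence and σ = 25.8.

n = (z*σ/E)² = (2.576×25.8/3.94)² = 284.5 → n = 285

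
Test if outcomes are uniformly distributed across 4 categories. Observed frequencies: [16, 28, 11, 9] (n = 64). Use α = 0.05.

Expected = 16 each. χ² = Σ(O-E)²/E = 13.625. df = 3, critical value = 7.815. Reject H₀.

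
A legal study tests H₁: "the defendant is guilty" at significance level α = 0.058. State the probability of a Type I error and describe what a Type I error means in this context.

P(Type I error) = α = 0.058. A Type I error is rejecting H₀ when H₀ is actually true (false positive) — here, concluding that the defendant is guilty when in fact this is not the case. Consequence: convicting an innocent person.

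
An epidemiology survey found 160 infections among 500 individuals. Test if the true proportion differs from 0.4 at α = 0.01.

p̂ = 0.32, p₀ = 0.4. z = (p̂ - p₀)/√(p₀(1-p₀)/n) = -3.651. Critical: ±2.576. Reject H₀.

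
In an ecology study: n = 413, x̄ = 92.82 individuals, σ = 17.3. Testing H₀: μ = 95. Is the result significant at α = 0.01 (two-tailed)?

z = (92.82 - 95)/(17.3/√413) = -2.561. Since |z| ≤ 2.576, not significant at α = 0.01.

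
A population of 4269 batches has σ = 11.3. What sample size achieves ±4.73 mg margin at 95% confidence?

Without FPC: n₀ = (1.96×11.3/4.73)² = 21.925. With FPC: n = n₀N/(n₀+N-1) = 21.8 → n = 22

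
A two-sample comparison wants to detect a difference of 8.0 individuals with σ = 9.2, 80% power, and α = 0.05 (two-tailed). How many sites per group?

n per group = 2(z_α/2 + z_β)²σ²/d² = 2×(1.96 + 0.84)²×9.2²/8.0² = 20.7 → n = 21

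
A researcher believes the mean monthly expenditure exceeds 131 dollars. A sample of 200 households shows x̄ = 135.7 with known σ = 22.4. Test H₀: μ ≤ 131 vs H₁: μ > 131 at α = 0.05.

z = 2.967. Critical value: 1.645. Reject H₀.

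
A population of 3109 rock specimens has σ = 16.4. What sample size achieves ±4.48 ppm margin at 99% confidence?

Without FPC: n₀ = (2.576×16.4/4.48)² = 88.925. With FPC: n = n₀N/(n₀+N-1) = 86.5 → n = 87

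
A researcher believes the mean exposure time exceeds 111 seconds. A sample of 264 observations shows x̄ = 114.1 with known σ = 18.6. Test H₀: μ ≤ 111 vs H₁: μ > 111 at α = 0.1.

z = 2.708. Critical value: 1.28. Reject H₀.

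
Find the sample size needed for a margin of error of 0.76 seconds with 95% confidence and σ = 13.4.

n = (z*σ/E)² = (1.96×13.4/0.76)² = 1194.2 → n = 1195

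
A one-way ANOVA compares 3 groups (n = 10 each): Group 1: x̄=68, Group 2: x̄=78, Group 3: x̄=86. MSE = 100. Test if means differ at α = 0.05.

Grand mean = 77.33. SS_between = 1626.67, MS_between = 813.33. F = 8.133, F_crit ≈ 3.354. Reject H₀.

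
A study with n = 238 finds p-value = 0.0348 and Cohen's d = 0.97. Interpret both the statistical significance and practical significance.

Statistically significant (p = 0.0348 < 0.05). Cohen's d = 0.97 indicates a large effect size. Both statistical and practical significance should be considered.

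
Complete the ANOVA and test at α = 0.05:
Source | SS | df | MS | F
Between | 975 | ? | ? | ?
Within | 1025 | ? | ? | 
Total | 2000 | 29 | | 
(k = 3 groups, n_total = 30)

df_between = 2, df_within = 27. MS_between = 487.5, MS_within = 37.96. F = 12.841, F_crit ≈ 3.354. Reject H₀.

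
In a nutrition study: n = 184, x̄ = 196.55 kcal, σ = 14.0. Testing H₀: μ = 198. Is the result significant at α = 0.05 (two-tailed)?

z = (196.55 - 198)/(14.0/√184) = -1.405. Since |z| ≤ 1.96, not significant at α = 0.05.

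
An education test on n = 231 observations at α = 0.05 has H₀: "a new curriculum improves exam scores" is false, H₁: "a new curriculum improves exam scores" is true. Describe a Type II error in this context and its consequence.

Type II error: failing to reject H₀ when it is false — concluding that a new curriculum improves exam scores is not supported when in fact it is. Consequence: keeping the old curriculum when the new one would have helped students.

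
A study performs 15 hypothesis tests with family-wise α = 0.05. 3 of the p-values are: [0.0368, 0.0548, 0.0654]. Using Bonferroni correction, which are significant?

Bonferroni α = 0.05/15 = 0.00333. None of the given p-values are significant.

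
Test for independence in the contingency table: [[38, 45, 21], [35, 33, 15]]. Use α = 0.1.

χ² = 0.619. df = 2, critical = 4.605. Fail to reject H₀. No evidence of dependence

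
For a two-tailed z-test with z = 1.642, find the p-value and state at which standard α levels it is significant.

p = 2·P(Z > |1.642|) = 2·(1 - Φ(1.642)) ≈ 0.1006. Not significant at any standard level.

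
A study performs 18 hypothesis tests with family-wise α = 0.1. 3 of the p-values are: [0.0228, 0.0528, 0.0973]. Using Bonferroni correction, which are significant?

Bonferroni α = 0.1/18 = 0.00556. None of the given p-values are significant.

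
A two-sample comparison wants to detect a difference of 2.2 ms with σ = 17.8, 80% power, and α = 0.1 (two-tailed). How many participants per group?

n per group = 2(z_α/2 + z_β)²σ²/d² = 2×(1.645 + 0.84)²×17.8²/2.2² = 808.5 → n = 809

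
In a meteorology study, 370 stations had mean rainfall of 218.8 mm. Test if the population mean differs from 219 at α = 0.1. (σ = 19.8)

z = (x̄ - μ₀)/(σ/√n) = (218.8 - 219)/(19.8/√370) = -0.194. Critical value: ±1.645. Since |-0.194| ≤ 1.645, Fail to reject H₀.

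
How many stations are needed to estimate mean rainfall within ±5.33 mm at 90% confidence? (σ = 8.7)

n = (z*σ/E)² = (1.645×8.7/5.33)² = 7.2 → n = 8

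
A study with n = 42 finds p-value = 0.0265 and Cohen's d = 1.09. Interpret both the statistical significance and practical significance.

Statistically significant (p = 0.0265 < 0.05). Cohen's d = 1.09 indicates a large effect size. Both statistical and practical significance should be considered.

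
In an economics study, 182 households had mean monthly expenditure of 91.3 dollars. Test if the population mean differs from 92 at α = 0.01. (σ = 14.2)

z = (x̄ - μ₀)/(σ/√n) = (91.3 - 92)/(14.2/√182) = -0.665. Critical value: ±2.576. Since |-0.665| ≤ 2.576, Fail to reject H₀.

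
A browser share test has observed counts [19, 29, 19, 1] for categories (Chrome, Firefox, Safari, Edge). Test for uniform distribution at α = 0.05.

Expected = 17 each. χ² = Σ(O-E)²/E = 24.0. df = 3, critical value = 7.815. Reject H₀.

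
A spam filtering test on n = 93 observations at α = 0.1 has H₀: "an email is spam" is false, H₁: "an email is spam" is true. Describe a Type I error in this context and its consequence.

Type I error: rejecting H₀ when it is true — concluding that an email is spam when in fact it is not. Consequence: a legitimate email is sent to the spam folder and the user misses it.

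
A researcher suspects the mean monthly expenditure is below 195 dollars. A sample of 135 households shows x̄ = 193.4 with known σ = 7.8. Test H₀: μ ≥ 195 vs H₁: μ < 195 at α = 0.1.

z = -2.383. Critical value: -1.28. Reject H₀.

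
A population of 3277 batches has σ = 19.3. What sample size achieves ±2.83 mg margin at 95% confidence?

Without FPC: n₀ = (1.96×19.3/2.83)² = 178.671. With FPC: n = n₀N/(n₀+N-1) = 169.5 → n = 170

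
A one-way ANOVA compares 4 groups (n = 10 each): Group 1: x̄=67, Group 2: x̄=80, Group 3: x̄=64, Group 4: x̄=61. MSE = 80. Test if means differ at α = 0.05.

Grand mean = 68.0. SS_between = 2100.0, MS_between = 700.0. F = 8.75, F_crit ≈ 2.866. Reject H₀.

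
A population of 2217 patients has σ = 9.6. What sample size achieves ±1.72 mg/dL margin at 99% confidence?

Without FPC: n₀ = (2.576×9.6/1.72)² = 206.718. With FPC: n = n₀N/(n₀+N-1) = 189.2 → n = 190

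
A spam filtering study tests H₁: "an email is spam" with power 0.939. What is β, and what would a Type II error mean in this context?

β = 1 - power = 1 - 0.939 = 0.061. A Type II error is failing to reject H₀ when H₀ is false (false negative) — here, failing to conclude that an email is spam when in fact it is true. Consequence: a spam email lands in the inbox.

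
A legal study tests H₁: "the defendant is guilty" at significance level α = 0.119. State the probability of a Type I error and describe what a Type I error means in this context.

P(Type I error) = α = 0.119. A Type I error is rejecting H₀ when H₀ is actually true (false positive) — here, concluding that the defendant is guilty when in fact this is not the case. Consequence: convicting an innocent person.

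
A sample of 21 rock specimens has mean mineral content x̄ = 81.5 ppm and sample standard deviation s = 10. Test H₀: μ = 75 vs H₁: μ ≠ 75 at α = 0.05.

t = (x̄ - μ₀)/(s/√n) = (81.5 - 75)/(10/√21) = 2.979. df = 20, critical t = ±2.086. Reject H₀.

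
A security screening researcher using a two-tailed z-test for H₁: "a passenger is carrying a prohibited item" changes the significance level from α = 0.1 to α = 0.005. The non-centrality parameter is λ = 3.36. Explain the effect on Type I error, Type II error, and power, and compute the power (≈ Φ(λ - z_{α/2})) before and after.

Decreasing α from 0.1 to 0.005:
• Type I error rate decreases (α is the Type I rate by definition).
• Critical value moves from z_{α/2} = 1.645 to 2.807, so power = Φ(λ - z_{α/2}) goes from Φ(3.36 - 1.645) = 0.957 to Φ(3.36 - 2.807) = 0.71.
• Type II error rate β = 1 - power therefore increases (0.043 → 0.29).
Appropriate when false positives are costly — here, detaining an innocent passenger — delay and inconvenience.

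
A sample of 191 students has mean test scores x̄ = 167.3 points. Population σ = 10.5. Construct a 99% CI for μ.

CI = x̄ ± z*(σ/√n) = 167.3 ± 2.576(10.5/√191) = 167.3 ± 1.96 = (165.34, 169.26)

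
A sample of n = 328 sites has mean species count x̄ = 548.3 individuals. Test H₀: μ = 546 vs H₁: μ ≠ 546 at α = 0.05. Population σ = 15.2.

z = (x̄ - μ₀)/(σ/√n) = (548.3 - 546)/(15.2/√328) = 2.74. Critical value: ±1.96. Since |2.74| > 1.96, Reject H₀.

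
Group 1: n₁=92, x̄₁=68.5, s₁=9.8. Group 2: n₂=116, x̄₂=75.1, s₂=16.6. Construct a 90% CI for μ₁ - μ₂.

Difference = -6.6. SE = √(9.8²/92 + 16.6²/116) = 1.849. CI = (-9.64, -3.56)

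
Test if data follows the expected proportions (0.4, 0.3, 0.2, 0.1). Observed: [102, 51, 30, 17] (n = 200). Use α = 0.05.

Expected: [80.0, 60.0, 40.0, 20.0]. χ² = 10.35. df = 3, critical = 7.815. Reject H₀.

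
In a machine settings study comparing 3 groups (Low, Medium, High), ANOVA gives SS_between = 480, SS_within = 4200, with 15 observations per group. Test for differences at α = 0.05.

df_between = 2, df_within = 42. F = MS_between/MS_within = 240.0/100.0 = 2.4. F_crit ≈ 3.22. Fail to reject H₀.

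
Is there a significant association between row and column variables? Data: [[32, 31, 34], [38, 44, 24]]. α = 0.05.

χ² = 4.101. df = 2, critical = 5.991. Fail to reject H₀. No evidence of dependence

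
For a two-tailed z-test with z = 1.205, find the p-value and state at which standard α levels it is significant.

p = 2·P(Z > |1.205|) = 2·(1 - Φ(1.205)) ≈ 0.2282. Not significant at any standard level.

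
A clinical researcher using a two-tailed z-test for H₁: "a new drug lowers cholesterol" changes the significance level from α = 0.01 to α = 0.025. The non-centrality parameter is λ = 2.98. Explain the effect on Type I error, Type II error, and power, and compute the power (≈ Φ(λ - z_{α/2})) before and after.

Increasing α from 0.01 to 0.025:
• Type I error rate increases (α is the Type I rate by definition).
• Critical value moves from z_{α/2} = 2.576 to 2.241, so power = Φ(λ - z_{α/2}) goes from Φ(2.98 - 2.576) = 0.657 to Φ(2.98 - 2.241) = 0.77.
• Type II error rate β = 1 - power therefore decreases (0.343 → 0.23).
Appropriate when false negatives are costly — here, shelving an effective drug — patients miss out on a treatment that would have helped.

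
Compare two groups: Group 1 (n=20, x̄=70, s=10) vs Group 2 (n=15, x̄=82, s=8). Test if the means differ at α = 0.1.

Pooled sp = 9.2. t = -3.817, df = 33. Critical t = ±1.692. Reject H₀.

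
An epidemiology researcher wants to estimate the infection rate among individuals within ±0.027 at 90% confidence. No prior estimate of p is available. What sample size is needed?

Conservative approach: use p = 0.5 (maximizes p(1-p) = 0.25). n = z²(0.25)/E² = 1.645²×0.25/0.027² = 928.0 → n = 928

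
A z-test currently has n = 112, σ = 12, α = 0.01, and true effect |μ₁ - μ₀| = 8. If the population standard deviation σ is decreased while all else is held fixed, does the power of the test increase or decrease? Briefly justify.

Power increases: a smaller σ shrinks the standard error σ/√n, moving the sampling distribution under H₁ further from the critical value.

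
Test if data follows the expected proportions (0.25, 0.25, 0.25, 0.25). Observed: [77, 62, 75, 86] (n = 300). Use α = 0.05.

Expected: [75.0, 75.0, 75.0, 75.0]. χ² = 3.92. df = 3, critical = 7.815. Fail to reject H₀.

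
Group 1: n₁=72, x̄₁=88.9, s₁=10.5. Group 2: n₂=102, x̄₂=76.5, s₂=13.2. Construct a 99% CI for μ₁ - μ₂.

Difference = 12.4. SE = √(10.5²/72 + 13.2²/102) = 1.8. CI = (7.76, 17.04)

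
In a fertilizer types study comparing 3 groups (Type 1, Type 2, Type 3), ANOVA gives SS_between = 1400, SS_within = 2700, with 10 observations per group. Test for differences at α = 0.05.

df_between = 2, df_within = 27. F = MS_between/MS_within = 700.0/100.0 = 7.0. F_crit ≈ 3.354. Reject H₀. At least one mean differs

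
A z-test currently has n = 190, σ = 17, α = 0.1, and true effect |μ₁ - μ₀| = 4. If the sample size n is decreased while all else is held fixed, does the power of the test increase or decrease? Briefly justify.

Power decreases: a smaller n inflates the standard error σ/√n, pulling the sampling distribution under H₁ back toward the critical value.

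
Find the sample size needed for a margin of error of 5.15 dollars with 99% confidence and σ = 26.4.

n = (z*σ/E)² = (2.576×26.4/5.15)² = 174.4 → n = 175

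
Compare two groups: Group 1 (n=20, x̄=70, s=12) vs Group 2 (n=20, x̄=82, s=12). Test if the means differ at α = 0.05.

Pooled sp = 12.0. t = -3.162, df = 38. Critical t = ±2.024. Reject H₀.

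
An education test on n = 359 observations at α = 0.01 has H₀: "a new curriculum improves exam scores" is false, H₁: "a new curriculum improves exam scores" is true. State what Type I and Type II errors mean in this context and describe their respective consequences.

Type I (false positive): concluding that a new curriculum improves exam scores when it is not — adopting a curriculum that gives no real benefit — disruption for nothing. Type II (false negative): failing to conclude that a new curriculum improves exam scores when it is — keeping the old curriculum when the new one would have helped students. Which is costlier depends on domain priorities and is a judgement call rather than a statistical fact.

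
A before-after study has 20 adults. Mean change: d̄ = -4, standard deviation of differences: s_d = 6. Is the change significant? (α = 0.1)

t = d̄/(s_d/√n) = -4/(6/√20) = -2.981. df = 19, critical t = ±1.729. Reject H₀.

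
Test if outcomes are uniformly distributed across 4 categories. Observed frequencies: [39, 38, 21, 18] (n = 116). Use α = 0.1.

Expected = 29 each. χ² = Σ(O-E)²/E = 12.621. df = 3, critical value = 6.251. Reject H₀.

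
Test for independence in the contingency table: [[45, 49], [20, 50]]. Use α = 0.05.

χ² = 6.247. df = 1, critical = 3.841. Reject H₀. Variables are dependent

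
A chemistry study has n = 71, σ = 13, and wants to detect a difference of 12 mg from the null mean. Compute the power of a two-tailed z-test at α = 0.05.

SE = σ/√n = 13/√71 = 1.543. Non-centrality λ = d/SE = 12/1.543 = 7.778. Power ≈ Φ(λ - z_{α/2}) = Φ(7.778 - 1.96) = Φ(5.818) = 1.0.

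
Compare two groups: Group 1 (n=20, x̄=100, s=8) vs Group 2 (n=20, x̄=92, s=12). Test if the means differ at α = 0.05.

Pooled sp = 10.2. t = 2.481, df = 38. Critical t = ±2.024. Reject H₀.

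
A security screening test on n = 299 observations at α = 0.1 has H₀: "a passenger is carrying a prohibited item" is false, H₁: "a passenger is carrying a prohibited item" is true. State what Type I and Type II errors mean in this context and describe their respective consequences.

Type I (false positive): concluding that a passenger is carrying a prohibited item when it is not — detaining an innocent passenger — delay and inconvenience. Type II (false negative): failing to conclude that a passenger is carrying a prohibited item when it is — letting a prohibited item through — security breach. Which is costlier depends on domain priorities and is a judgement call rather than a statistical fact.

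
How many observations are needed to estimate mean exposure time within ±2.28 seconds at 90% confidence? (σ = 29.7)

n = (z*σ/E)² = (1.645×29.7/2.28)² = 459.2 → n = 460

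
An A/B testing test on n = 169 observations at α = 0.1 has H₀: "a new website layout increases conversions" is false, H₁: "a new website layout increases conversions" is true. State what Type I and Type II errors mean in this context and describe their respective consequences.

Type I (false positive): concluding that a new website layout increases conversions when it is not — rolling out a layout that doesn't actually help — wasted engineering effort. Type II (false negative): failing to conclude that a new website layout increases conversions when it is — discarding a layout that would have improved conversions — lost revenue. Which is costlier depends on domain priorities and is a judgement call rather than a statistical fact.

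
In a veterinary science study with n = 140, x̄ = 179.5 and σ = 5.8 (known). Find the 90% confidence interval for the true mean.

CI = x̄ ± z*(σ/√n) = 179.5 ± 1.645(5.8/√140) = 179.5 ± 0.81 = (178.69, 180.31)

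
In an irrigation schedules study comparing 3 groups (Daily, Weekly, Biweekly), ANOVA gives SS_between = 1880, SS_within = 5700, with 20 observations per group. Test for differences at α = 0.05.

df_between = 2, df_within = 57. F = MS_between/MS_within = 940.0/100.0 = 9.4. F_crit ≈ 3.159. Reject H₀. At least one mean differs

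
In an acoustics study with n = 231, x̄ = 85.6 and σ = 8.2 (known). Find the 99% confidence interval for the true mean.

CI = x̄ ± z*(σ/√n) = 85.6 ± 2.576(8.2/√231) = 85.6 ± 1.39 = (84.21, 86.99)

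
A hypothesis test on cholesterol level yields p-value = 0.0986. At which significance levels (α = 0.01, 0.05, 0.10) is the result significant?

p = 0.0986. Significant at: α = 0.1.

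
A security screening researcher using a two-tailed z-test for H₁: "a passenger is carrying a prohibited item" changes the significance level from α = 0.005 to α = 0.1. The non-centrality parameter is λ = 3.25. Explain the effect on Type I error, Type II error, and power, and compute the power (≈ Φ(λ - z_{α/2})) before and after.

Increasing α from 0.005 to 0.1:
• Type I error rate increases (α is the Type I rate by definition).
• Critical value moves from z_{α/2} = 2.807 to 1.645, so power = Φ(λ - z_{α/2}) goes from Φ(3.25 - 2.807) = 0.671 to Φ(3.25 - 1.645) = 0.946.
• Type II error rate β = 1 - power therefore decreases (0.329 → 0.054).
Appropriate when false negatives are costly — here, letting a prohibited item through — security breach.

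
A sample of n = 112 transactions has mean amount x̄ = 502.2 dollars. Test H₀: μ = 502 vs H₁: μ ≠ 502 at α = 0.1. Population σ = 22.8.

z = (x̄ - μ₀)/(σ/√n) = (502.2 - 502)/(22.8/√112) = 0.093. Critical value: ±1.645. Since |0.093| ≤ 1.645, Fail to reject H₀.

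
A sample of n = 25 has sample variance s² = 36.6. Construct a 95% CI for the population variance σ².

df = 24. χ²_{0.025} = 39.364, χ²_{0.975} = 12.401. CI for σ² = ((n-1)s²/χ²_{α/2}, (n-1)s²/χ²_{1-α/2}) = (24·36.6/39.364, 24·36.6/12.401) = (22.31, 70.83)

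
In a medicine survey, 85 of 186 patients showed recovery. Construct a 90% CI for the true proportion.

p̂ = 0.457. CI = p̂ ± z*√(p̂(1-p̂)/n) = (0.397, 0.517)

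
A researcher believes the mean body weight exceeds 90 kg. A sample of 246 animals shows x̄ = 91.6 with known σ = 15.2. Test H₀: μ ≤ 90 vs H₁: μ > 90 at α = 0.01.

z = 1.651. Critical value: 2.33. Fail to reject H₀.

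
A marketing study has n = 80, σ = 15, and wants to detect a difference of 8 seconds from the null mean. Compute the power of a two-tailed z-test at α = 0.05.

SE = σ/√n = 15/√80 = 1.677. Non-centrality λ = d/SE = 8/1.677 = 4.77. Power ≈ Φ(λ - z_{α/2}) = Φ(4.77 - 1.96) = Φ(2.81) = 0.998.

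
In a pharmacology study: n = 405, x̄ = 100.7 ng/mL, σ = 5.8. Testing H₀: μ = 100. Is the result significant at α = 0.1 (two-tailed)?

z = (100.7 - 100)/(5.8/√405) = 2.429. Since |z| > 1.645, significant at α = 0.1.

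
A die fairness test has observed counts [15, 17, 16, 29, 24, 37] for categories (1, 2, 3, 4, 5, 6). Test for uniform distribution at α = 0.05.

Expected = 23 each. χ² = Σ(O-E)²/E = 16.609. df = 5, critical value = 11.07. Reject H₀.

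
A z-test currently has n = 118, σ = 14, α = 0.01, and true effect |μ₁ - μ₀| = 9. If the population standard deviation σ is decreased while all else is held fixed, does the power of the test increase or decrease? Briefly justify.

Power increases: a smaller σ shrinks the standard error σ/√n, moving the sampling distribution under H₁ further from the critical value.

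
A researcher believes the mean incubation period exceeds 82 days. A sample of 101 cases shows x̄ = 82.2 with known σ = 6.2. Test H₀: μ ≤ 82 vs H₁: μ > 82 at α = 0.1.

z = 0.324. Critical value: 1.28. Fail to reject H₀.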